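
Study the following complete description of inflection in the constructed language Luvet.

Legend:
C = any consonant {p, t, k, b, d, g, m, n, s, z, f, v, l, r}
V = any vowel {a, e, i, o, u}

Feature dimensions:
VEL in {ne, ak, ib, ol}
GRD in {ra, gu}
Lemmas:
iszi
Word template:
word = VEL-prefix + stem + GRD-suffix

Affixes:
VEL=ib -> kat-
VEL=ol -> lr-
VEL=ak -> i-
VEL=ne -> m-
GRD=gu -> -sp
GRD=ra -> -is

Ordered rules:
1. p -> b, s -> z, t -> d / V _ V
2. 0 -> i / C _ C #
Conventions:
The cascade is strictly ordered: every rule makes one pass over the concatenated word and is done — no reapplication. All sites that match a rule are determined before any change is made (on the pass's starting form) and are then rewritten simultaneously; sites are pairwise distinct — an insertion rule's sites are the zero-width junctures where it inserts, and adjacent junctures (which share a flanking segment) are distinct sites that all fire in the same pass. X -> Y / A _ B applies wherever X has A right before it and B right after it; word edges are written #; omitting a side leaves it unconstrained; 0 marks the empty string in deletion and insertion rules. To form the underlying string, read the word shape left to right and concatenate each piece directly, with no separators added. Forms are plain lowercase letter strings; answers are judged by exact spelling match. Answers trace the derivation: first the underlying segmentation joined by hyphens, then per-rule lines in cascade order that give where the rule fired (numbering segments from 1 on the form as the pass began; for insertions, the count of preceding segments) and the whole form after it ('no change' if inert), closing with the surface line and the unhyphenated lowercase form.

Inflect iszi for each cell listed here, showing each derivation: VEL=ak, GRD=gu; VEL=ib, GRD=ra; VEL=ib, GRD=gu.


cell VEL=ak, GRD=gu:
underlying: i-iszi-sp
1. p -> b, s -> z, t -> d / V _ V: no change
2. 0 -> i / C _ C #: inserts after position(s) 6: iiszisip
surface: iiszisip

cell VEL=ib, GRD=ra:
underlying: kat-iszi-is
1. p -> b, s -> z, t -> d / V _ V: fires at position(s) 3: kadisziis
2. 0 -> i / C _ C #: no change
surface: kadisziis

cell VEL=ib, GRD=gu:
underlying: kat-iszi-sp
1. p -> b, s -> z, t -> d / V _ V: fires at position(s) 3: kadiszisp
2. 0 -> i / C _ C #: inserts after position(s) 8: kadiszisip
surface: kadiszisip


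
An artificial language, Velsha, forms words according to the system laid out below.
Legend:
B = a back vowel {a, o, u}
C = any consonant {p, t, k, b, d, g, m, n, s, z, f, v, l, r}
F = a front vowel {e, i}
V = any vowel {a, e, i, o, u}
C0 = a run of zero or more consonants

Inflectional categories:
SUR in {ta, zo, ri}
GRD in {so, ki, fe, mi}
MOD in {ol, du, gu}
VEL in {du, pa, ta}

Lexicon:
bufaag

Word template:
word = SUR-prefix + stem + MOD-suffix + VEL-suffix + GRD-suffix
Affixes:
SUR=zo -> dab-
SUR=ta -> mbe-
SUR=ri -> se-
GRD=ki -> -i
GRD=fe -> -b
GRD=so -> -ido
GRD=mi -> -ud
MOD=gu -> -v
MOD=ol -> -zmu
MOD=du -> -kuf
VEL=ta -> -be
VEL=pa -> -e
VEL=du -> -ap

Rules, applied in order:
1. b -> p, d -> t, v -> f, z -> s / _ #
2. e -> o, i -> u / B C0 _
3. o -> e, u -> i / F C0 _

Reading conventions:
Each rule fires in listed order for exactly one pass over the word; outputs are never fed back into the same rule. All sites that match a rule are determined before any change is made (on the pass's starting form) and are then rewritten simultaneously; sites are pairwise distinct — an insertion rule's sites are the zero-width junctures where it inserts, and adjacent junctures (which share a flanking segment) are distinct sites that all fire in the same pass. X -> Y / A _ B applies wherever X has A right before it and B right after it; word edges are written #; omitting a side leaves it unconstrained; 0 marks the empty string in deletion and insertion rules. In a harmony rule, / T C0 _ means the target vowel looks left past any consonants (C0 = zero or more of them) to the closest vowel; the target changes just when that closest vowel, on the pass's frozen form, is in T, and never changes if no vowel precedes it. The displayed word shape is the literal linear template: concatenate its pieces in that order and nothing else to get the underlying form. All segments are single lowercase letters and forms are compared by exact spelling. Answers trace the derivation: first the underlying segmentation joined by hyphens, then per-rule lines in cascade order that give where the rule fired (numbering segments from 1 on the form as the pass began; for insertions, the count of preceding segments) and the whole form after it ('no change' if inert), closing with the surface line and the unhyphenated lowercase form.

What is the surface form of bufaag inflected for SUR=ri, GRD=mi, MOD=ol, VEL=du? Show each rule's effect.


underlying: se-bufaag-zmu-ap-ud
1. b -> p, d -> t, v -> f, z -> s / _ #: fires at position(s) 15: sebufaagzmuaput
2. e -> o, i -> u / B C0 _: no change
3. o -> e, u -> i / F C0 _: fires at position(s) 4: sebifaagzmuaput
surface: sebifaagzmuaput


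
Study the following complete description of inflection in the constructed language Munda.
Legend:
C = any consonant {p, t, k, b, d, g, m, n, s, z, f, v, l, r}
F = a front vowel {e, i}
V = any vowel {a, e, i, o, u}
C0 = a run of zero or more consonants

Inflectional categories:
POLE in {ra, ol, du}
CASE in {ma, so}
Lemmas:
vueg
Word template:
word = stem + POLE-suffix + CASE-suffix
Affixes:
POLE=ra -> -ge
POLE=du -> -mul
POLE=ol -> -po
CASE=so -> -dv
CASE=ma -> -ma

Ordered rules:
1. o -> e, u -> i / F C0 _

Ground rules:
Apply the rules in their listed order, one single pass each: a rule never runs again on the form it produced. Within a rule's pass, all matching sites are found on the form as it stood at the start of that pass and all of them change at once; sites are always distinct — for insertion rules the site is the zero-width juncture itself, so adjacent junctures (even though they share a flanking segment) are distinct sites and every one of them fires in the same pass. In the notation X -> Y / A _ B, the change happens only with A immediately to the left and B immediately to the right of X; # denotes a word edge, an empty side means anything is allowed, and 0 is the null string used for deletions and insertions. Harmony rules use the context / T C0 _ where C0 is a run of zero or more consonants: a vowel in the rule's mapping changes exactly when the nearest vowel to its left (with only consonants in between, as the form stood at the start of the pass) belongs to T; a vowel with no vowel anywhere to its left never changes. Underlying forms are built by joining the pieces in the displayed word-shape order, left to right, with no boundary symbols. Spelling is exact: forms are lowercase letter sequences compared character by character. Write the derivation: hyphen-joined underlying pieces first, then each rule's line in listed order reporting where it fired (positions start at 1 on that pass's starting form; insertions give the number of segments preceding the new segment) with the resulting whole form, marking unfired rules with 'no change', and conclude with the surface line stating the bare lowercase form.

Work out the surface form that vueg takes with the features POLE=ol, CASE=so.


underlying: vueg-po-dv
1. o -> e, u -> i / F C0 _: fires at position(s) 6: vuegpedv
surface: vuegpedv


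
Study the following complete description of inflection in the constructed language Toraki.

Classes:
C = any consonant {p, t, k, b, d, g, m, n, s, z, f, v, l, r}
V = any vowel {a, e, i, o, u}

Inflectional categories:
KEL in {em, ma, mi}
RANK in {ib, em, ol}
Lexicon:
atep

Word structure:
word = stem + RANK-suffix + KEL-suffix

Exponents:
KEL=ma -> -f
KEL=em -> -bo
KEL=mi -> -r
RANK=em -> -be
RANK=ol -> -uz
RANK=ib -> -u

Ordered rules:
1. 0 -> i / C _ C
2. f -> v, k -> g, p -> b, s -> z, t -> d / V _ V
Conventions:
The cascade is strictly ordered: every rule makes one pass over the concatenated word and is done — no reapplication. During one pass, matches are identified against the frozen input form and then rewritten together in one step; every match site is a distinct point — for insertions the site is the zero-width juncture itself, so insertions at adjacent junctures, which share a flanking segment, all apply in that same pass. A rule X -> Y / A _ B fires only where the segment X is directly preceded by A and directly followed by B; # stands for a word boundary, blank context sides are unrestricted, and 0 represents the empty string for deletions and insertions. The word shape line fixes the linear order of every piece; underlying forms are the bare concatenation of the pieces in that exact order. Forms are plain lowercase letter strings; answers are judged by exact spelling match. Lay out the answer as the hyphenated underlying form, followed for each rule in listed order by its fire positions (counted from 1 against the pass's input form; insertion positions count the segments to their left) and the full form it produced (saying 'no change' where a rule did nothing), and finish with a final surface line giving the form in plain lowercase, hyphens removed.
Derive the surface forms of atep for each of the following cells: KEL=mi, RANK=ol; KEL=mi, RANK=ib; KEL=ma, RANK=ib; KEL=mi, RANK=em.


cell KEL=mi, RANK=ol:
underlying: atep-uz-r
1. 0 -> i / C _ C: inserts after position(s) 6: atepuzir
2. f -> v, k -> g, p -> b, s -> z, t -> d / V _ V: fires at position(s) 2, 4: adebuzir
surface: adebuzir

cell KEL=mi, RANK=ib:
underlying: atep-u-r
1. 0 -> i / C _ C: no change
2. f -> v, k -> g, p -> b, s -> z, t -> d / V _ V: fires at position(s) 2, 4: adebur
surface: adebur

cell KEL=ma, RANK=ib:
underlying: atep-u-f
1. 0 -> i / C _ C: no change
2. f -> v, k -> g, p -> b, s -> z, t -> d / V _ V: fires at position(s) 2, 4: adebuf
surface: adebuf

cell KEL=mi, RANK=em:
underlying: atep-be-r
1. 0 -> i / C _ C: inserts after position(s) 4: atepiber
2. f -> v, k -> g, p -> b, s -> z, t -> d / V _ V: fires at position(s) 2, 4: adebiber
surface: adebiber


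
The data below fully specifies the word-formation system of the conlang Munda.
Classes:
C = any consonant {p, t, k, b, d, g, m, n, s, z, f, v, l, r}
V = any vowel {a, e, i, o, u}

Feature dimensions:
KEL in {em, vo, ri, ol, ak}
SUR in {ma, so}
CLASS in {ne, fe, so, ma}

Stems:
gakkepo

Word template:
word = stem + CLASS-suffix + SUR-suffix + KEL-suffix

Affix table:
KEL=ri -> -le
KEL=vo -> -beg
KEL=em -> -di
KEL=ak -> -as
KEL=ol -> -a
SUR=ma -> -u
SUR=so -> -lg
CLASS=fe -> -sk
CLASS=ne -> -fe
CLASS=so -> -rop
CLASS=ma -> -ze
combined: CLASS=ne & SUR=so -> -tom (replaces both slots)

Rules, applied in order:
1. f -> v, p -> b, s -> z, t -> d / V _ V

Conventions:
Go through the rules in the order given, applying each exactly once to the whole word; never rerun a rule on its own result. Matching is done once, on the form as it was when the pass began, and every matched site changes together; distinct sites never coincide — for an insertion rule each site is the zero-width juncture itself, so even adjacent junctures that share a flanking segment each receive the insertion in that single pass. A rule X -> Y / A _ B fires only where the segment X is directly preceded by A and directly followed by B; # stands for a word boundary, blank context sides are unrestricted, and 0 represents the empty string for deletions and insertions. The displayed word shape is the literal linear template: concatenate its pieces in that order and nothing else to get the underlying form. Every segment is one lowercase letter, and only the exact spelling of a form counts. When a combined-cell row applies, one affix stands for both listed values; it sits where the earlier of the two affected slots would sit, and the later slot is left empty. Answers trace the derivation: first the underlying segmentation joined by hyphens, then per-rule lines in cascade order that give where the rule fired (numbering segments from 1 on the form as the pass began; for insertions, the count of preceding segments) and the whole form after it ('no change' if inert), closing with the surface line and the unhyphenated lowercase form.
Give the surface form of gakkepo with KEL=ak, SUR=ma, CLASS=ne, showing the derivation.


underlying: gakkepo-fe-u-as
1. f -> v, p -> b, s -> z, t -> d / V _ V: fires at position(s) 6, 8: gakkeboveuas
surface: gakkeboveuas


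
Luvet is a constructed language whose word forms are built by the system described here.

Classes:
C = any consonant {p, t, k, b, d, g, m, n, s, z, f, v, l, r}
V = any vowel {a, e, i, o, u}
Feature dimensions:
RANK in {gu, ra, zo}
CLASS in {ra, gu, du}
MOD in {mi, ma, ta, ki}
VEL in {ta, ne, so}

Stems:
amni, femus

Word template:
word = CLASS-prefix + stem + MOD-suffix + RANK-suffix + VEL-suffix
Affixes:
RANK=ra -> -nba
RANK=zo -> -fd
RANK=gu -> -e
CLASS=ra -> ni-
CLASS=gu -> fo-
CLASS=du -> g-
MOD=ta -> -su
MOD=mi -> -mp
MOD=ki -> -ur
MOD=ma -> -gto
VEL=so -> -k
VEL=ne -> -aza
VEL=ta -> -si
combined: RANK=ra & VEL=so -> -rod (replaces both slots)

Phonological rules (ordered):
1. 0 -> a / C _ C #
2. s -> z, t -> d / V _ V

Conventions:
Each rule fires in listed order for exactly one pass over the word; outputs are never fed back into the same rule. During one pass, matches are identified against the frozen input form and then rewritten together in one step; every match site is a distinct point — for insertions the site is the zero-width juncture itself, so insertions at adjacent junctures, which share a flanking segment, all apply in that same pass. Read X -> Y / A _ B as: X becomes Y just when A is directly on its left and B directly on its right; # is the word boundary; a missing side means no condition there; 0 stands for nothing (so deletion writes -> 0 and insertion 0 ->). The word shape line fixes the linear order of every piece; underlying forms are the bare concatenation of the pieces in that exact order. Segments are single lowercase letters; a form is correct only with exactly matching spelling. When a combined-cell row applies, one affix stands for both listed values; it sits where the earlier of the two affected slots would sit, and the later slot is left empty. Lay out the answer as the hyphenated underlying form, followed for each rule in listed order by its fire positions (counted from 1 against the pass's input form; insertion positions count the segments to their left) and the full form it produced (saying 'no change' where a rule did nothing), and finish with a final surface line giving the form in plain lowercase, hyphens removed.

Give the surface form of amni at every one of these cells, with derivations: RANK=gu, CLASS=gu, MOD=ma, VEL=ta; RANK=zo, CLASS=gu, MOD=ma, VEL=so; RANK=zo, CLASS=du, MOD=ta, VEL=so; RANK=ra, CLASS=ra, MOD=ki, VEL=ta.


cell RANK=gu, CLASS=gu, MOD=ma, VEL=ta:
underlying: fo-amni-gto-e-si
1. 0 -> a / C _ C #: no change
2. s -> z, t -> d / V _ V: fires at position(s) 11: foamnigtoezi
surface: foamnigtoezi

cell RANK=zo, CLASS=gu, MOD=ma, VEL=so:
underlying: fo-amni-gto-fd-k
1. 0 -> a / C _ C #: inserts after position(s) 11: foamnigtofdak
2. s -> z, t -> d / V _ V: no change
surface: foamnigtofdak

cell RANK=zo, CLASS=du, MOD=ta, VEL=so:
underlying: g-amni-su-fd-k
1. 0 -> a / C _ C #: inserts after position(s) 9: gamnisufdak
2. s -> z, t -> d / V _ V: fires at position(s) 6: gamnizufdak
surface: gamnizufdak

cell RANK=ra, CLASS=ra, MOD=ki, VEL=ta:
underlying: ni-amni-ur-nba-si
1. 0 -> a / C _ C #: no change
2. s -> z, t -> d / V _ V: fires at position(s) 12: niamniurnbazi
surface: niamniurnbazi


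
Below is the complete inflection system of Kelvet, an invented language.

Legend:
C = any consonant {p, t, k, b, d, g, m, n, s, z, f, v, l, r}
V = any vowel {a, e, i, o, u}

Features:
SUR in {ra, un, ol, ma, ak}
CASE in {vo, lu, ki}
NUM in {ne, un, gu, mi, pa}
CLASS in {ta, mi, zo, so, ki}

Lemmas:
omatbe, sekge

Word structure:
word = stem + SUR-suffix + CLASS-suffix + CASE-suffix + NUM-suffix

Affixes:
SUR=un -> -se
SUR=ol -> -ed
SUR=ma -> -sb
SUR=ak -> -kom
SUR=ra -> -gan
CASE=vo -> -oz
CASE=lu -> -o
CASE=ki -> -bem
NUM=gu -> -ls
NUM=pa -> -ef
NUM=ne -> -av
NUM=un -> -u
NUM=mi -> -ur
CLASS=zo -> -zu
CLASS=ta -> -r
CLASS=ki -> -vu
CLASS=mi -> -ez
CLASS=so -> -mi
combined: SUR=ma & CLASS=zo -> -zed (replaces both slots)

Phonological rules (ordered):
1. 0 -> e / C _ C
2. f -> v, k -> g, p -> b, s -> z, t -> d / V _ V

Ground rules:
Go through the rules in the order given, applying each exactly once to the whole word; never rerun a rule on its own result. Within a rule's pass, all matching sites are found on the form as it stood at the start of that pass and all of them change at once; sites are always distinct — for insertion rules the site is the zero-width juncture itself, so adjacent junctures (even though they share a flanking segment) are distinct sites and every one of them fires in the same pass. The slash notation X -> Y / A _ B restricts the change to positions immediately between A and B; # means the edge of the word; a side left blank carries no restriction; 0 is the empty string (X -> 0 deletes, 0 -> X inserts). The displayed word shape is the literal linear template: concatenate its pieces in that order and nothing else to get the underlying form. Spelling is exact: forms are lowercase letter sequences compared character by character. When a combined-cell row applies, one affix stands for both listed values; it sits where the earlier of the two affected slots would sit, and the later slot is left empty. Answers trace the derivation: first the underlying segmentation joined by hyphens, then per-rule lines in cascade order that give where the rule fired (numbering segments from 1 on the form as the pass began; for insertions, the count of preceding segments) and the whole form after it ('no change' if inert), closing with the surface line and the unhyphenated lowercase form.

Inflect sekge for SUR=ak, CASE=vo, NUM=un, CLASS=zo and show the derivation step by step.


underlying: sekge-kom-zu-oz-u
1. 0 -> e / C _ C: inserts after position(s) 3, 8: sekegekomezuozu
2. f -> v, k -> g, p -> b, s -> z, t -> d / V _ V: fires at position(s) 3, 7: segegegomezuozu
surface: segegegomezuozu


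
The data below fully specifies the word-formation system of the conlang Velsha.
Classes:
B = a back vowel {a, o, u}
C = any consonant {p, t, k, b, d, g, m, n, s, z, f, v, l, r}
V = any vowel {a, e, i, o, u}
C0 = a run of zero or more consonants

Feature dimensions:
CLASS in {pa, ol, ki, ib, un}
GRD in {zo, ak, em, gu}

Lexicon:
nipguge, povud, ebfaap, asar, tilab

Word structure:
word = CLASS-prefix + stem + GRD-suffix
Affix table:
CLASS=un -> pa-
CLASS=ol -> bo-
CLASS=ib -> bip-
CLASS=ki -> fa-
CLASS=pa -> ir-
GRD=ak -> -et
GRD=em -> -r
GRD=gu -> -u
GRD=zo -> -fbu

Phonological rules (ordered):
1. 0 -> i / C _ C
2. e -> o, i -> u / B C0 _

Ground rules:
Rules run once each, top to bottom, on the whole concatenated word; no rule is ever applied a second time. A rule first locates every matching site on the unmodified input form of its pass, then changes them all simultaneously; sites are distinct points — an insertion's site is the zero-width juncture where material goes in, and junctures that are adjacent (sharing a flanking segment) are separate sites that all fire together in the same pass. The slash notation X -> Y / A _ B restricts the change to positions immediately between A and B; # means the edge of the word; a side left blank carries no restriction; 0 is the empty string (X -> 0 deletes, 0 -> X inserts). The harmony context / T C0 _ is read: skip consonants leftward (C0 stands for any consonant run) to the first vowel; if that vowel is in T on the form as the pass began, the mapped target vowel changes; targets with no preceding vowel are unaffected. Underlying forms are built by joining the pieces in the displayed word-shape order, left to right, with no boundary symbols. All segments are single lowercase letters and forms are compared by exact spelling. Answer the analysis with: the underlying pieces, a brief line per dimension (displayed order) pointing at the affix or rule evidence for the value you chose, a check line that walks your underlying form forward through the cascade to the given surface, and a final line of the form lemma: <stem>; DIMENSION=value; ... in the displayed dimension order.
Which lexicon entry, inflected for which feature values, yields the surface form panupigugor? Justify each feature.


underlying: pa-nipguge-r
CLASS=un - signalled by the affix pa-
GRD=em - signalled by the affix -r
check: panipguger -> panipiguger -> panupigugor
lemma: nipguge; CLASS=un; GRD=em


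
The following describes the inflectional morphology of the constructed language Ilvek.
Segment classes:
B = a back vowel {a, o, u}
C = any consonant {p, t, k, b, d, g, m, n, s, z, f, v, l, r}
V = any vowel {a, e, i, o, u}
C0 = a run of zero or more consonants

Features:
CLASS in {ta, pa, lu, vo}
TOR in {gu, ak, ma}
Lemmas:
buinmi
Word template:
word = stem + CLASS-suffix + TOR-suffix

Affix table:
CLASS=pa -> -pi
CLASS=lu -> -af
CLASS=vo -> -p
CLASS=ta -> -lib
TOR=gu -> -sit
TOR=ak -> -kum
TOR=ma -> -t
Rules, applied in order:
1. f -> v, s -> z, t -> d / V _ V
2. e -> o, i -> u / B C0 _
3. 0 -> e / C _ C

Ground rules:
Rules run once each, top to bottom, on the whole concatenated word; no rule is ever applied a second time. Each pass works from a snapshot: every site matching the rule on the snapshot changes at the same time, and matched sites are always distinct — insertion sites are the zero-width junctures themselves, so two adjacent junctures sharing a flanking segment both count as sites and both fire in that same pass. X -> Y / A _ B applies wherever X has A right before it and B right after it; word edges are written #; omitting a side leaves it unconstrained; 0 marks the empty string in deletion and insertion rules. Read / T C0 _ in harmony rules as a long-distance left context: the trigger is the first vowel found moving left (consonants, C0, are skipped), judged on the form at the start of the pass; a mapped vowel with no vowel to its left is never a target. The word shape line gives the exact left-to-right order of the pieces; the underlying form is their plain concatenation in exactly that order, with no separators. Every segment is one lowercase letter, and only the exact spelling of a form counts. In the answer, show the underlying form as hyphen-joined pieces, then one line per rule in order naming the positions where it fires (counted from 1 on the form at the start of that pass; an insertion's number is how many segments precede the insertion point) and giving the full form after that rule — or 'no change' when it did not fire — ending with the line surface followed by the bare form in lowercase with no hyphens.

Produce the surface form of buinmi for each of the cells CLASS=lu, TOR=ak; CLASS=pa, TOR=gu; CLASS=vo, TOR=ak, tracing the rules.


cell CLASS=lu, TOR=ak:
underlying: buinmi-af-kum
1. f -> v, s -> z, t -> d / V _ V: no change
2. e -> o, i -> u / B C0 _: fires at position(s) 3: buunmiafkum
3. 0 -> e / C _ C: inserts after position(s) 4, 8: buunemiafekum
surface: buunemiafekum

cell CLASS=pa, TOR=gu:
underlying: buinmi-pi-sit
1. f -> v, s -> z, t -> d / V _ V: fires at position(s) 9: buinmipizit
2. e -> o, i -> u / B C0 _: fires at position(s) 3: buunmipizit
3. 0 -> e / C _ C: inserts after position(s) 4: buunemipizit
surface: buunemipizit

cell CLASS=vo, TOR=ak:
underlying: buinmi-p-kum
1. f -> v, s -> z, t -> d / V _ V: no change
2. e -> o, i -> u / B C0 _: fires at position(s) 3: buunmipkum
3. 0 -> e / C _ C: inserts after position(s) 4, 7: buunemipekum
surface: buunemipekum


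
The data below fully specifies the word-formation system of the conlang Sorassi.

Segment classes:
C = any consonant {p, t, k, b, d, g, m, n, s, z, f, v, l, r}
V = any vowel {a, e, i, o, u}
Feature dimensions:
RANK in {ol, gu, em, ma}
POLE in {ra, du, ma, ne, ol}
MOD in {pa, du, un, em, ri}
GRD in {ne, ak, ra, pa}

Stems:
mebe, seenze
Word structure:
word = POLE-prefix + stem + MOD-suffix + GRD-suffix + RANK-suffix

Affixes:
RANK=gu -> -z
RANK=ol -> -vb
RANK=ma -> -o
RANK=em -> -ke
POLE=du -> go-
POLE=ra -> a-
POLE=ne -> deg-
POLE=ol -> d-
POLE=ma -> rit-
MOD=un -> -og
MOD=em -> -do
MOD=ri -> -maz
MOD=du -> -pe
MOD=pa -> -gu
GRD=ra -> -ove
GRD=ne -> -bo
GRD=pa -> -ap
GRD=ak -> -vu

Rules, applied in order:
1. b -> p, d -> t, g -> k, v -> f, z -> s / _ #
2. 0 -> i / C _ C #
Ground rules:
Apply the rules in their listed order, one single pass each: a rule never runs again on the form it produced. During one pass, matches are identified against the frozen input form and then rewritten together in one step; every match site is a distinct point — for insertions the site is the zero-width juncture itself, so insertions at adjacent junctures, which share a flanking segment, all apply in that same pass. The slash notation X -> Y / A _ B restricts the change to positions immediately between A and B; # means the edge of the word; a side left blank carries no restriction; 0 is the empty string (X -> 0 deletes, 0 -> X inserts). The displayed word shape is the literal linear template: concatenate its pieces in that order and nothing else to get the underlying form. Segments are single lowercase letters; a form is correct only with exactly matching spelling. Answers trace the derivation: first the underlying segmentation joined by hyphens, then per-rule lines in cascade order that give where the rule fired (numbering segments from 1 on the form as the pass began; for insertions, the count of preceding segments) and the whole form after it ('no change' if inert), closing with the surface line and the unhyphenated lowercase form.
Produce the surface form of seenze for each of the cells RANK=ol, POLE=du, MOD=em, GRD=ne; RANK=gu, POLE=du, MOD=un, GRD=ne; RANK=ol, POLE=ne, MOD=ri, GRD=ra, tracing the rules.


cell RANK=ol, POLE=du, MOD=em, GRD=ne:
underlying: go-seenze-do-bo-vb
1. b -> p, d -> t, g -> k, v -> f, z -> s / _ #: fires at position(s) 14: goseenzedobovp
2. 0 -> i / C _ C #: inserts after position(s) 13: goseenzedobovip
surface: goseenzedobovip

cell RANK=gu, POLE=du, MOD=un, GRD=ne:
underlying: go-seenze-og-bo-z
1. b -> p, d -> t, g -> k, v -> f, z -> s / _ #: fires at position(s) 13: goseenzeogbos
2. 0 -> i / C _ C #: no change
surface: goseenzeogbos

cell RANK=ol, POLE=ne, MOD=ri, GRD=ra:
underlying: deg-seenze-maz-ove-vb
1. b -> p, d -> t, g -> k, v -> f, z -> s / _ #: fires at position(s) 17: degseenzemazovevp
2. 0 -> i / C _ C #: inserts after position(s) 16: degseenzemazovevip
surface: degseenzemazovevip


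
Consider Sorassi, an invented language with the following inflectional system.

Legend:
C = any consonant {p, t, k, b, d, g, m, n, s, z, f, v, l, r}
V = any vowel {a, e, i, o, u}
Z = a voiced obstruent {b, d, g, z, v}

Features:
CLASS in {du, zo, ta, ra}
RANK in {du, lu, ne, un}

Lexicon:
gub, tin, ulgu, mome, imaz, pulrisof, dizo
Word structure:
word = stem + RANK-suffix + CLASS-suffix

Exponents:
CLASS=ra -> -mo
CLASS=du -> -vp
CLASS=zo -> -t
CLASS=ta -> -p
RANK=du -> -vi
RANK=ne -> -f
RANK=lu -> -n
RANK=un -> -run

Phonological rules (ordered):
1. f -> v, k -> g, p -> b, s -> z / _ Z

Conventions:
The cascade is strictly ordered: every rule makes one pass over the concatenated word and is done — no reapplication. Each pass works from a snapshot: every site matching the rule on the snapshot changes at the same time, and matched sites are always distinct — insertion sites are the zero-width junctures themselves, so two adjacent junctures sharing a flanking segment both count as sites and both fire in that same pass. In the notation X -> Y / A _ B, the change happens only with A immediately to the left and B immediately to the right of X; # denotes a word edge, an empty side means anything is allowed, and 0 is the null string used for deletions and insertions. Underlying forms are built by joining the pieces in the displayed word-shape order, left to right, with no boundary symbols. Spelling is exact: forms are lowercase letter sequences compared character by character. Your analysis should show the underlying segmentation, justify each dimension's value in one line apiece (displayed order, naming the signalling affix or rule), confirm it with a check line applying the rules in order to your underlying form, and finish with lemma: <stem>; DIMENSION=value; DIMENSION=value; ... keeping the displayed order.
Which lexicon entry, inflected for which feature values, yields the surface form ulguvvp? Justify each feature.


underlying: ulgu-f-vp
CLASS=du - signalled by the affix -vp
RANK=ne - signalled by the affix -f
check: ulgufvp -> ulguvvp
lemma: ulgu; CLASS=du; RANK=ne


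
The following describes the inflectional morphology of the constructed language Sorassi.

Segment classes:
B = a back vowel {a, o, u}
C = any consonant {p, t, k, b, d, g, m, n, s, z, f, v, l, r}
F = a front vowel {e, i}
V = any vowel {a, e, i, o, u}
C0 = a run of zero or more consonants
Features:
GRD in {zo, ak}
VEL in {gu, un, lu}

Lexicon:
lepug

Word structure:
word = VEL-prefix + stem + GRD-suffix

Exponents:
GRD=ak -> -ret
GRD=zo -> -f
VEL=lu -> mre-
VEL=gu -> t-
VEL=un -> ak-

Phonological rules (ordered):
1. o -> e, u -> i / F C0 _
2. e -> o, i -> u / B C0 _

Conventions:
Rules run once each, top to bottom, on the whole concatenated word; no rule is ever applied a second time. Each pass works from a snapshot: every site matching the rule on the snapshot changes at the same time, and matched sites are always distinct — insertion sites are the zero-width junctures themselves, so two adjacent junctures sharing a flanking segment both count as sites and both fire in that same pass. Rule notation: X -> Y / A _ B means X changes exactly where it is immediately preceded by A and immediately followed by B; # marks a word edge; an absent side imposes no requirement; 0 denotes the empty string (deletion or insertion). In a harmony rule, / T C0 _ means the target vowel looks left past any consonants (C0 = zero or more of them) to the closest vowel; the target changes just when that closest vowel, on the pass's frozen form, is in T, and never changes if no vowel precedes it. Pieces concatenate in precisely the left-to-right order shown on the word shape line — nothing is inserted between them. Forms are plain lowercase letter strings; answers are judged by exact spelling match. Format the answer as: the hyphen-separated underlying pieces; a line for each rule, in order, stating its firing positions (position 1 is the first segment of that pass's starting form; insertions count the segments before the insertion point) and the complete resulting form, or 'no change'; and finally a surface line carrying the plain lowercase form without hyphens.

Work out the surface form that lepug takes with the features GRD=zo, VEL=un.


underlying: ak-lepug-f
1. o -> e, u -> i / F C0 _: fires at position(s) 6: aklepigf
2. e -> o, i -> u / B C0 _: fires at position(s) 4: aklopigf
surface: aklopigf


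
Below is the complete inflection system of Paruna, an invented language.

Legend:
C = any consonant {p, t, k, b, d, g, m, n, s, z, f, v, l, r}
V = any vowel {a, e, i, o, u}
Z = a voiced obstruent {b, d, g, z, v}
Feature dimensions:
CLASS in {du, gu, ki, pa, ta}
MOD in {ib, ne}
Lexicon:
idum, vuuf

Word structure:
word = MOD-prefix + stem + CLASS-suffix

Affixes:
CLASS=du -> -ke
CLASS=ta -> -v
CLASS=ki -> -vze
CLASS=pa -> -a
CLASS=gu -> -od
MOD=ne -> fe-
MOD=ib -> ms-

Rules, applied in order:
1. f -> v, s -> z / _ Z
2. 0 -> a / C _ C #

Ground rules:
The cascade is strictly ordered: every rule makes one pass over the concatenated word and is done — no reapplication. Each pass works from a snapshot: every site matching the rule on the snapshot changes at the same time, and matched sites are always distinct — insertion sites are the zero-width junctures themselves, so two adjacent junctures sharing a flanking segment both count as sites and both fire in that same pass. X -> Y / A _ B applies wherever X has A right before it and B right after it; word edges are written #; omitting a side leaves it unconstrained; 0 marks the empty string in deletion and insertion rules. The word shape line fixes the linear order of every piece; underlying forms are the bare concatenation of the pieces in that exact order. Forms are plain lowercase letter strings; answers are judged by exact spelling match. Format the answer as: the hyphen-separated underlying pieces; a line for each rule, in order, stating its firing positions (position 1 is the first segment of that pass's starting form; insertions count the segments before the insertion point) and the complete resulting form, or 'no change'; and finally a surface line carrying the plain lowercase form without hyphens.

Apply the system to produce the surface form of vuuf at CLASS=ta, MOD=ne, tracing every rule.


underlying: fe-vuuf-v
1. f -> v, s -> z / _ Z: fires at position(s) 6: fevuuvv
2. 0 -> a / C _ C #: inserts after position(s) 6: fevuuvav
surface: fevuuvav


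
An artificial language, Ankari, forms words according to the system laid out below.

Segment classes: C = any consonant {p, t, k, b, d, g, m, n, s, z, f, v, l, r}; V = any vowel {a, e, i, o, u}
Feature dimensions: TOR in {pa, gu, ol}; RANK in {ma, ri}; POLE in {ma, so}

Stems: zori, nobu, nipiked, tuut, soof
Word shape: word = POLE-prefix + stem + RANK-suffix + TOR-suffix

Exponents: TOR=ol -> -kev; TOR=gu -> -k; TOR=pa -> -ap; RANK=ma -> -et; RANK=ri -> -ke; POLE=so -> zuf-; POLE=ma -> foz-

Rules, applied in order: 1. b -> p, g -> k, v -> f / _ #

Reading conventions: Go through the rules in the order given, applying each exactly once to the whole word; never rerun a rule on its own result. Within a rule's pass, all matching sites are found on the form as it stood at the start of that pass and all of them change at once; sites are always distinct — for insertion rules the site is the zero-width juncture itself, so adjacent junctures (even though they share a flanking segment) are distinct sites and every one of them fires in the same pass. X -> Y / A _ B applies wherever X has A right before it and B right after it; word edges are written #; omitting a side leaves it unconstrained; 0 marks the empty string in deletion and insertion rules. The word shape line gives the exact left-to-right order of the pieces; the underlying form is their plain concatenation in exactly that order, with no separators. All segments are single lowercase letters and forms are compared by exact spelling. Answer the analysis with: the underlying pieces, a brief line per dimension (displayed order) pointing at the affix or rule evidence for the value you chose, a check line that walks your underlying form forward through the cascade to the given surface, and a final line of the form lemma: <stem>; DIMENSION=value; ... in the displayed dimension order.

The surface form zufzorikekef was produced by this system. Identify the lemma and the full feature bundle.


underlying: zuf-zori-ke-kev
TOR=ol - signalled by the affix -kev
RANK=ri - signalled by the affix -ke
POLE=so - signalled by the affix zuf-
check: zufzorikekev -> zufzorikekef
lemma: zori; TOR=ol; RANK=ri; POLE=so


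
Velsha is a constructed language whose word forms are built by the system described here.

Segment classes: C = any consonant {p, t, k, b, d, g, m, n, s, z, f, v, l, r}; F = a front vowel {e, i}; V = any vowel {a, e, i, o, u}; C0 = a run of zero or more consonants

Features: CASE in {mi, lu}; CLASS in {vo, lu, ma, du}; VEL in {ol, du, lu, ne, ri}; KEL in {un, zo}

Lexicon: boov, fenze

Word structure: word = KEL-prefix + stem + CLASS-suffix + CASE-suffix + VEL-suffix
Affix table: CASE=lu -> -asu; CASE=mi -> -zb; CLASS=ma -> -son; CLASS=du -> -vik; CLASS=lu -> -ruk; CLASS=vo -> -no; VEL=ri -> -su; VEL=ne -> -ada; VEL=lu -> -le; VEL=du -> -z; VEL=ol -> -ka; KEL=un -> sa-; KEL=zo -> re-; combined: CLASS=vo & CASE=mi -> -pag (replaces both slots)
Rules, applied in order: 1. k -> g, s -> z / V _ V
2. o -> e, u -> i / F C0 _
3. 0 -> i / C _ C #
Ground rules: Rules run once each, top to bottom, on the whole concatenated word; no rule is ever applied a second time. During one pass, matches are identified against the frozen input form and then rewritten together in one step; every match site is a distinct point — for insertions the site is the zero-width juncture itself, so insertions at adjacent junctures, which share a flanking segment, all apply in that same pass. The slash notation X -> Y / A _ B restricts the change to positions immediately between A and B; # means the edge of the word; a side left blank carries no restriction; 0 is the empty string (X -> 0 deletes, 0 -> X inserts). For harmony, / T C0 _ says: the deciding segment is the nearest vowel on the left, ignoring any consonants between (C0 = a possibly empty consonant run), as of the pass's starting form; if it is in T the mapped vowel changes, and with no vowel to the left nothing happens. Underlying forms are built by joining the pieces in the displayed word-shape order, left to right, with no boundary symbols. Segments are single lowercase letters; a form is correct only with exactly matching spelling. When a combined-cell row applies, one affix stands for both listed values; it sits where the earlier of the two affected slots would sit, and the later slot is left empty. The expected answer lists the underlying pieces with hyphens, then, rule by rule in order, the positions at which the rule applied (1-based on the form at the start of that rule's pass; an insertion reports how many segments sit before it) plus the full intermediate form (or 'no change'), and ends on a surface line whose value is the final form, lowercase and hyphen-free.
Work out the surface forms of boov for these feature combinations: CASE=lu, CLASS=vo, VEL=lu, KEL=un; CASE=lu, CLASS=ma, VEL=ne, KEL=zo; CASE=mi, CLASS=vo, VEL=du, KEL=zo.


cell CASE=lu, CLASS=vo, VEL=lu, KEL=un:
underlying: sa-boov-no-asu-le
1. k -> g, s -> z / V _ V: fires at position(s) 10: saboovnoazule
2. o -> e, u -> i / F C0 _: no change
3. 0 -> i / C _ C #: no change
surface: saboovnoazule

cell CASE=lu, CLASS=ma, VEL=ne, KEL=zo:
underlying: re-boov-son-asu-ada
1. k -> g, s -> z / V _ V: fires at position(s) 11: reboovsonazuada
2. o -> e, u -> i / F C0 _: fires at position(s) 4: rebeovsonazuada
3. 0 -> i / C _ C #: no change
surface: rebeovsonazuada

cell CASE=mi, CLASS=vo, VEL=du, KEL=zo:
underlying: re-boov-pag-z
1. k -> g, s -> z / V _ V: no change
2. o -> e, u -> i / F C0 _: fires at position(s) 4: rebeovpagz
3. 0 -> i / C _ C #: inserts after position(s) 9: rebeovpagiz
surface: rebeovpagiz


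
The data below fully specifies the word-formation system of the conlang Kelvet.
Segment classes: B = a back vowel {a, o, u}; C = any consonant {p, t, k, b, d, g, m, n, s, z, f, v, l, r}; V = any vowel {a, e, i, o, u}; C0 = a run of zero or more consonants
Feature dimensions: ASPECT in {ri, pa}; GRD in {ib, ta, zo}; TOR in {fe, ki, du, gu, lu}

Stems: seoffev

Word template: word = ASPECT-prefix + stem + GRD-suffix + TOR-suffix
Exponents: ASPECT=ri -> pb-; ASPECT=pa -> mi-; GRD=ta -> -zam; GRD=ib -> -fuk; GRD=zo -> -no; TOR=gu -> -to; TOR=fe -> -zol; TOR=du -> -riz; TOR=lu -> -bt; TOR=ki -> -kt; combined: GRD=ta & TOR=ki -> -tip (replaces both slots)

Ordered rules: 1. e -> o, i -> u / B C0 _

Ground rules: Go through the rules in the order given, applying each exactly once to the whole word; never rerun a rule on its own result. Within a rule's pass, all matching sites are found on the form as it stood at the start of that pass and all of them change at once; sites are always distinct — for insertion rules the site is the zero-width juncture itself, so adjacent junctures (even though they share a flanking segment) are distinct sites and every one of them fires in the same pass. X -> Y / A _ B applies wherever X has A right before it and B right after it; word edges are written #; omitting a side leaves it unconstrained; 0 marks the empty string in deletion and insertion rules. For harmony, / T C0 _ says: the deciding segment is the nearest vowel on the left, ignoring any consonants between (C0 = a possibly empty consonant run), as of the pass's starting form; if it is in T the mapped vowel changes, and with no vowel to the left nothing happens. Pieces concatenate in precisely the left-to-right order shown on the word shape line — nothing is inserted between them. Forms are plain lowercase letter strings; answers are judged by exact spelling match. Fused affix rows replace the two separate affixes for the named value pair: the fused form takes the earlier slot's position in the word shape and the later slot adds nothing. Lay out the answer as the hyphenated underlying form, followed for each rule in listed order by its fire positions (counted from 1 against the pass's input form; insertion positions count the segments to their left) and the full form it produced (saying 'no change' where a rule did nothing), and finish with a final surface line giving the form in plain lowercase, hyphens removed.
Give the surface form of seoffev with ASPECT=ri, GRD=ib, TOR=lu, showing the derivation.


underlying: pb-seoffev-fuk-bt
1. e -> o, i -> u / B C0 _: fires at position(s) 8: pbseoffovfukbt
surface: pbseoffovfukbt
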